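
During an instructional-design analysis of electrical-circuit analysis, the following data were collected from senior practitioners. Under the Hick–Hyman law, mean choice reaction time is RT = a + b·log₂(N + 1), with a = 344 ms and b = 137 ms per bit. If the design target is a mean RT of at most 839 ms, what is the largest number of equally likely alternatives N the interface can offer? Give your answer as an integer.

Set 344 + 137·log₂(N + 1) ≤ 839.
log₂(N + 1) ≤ (839 − 344) / 137 = 3.6131.
N + 1 ≤ 2^3.6131 = 12.2363.
N ≤ 11.2363, so the largest integer N is 11.

11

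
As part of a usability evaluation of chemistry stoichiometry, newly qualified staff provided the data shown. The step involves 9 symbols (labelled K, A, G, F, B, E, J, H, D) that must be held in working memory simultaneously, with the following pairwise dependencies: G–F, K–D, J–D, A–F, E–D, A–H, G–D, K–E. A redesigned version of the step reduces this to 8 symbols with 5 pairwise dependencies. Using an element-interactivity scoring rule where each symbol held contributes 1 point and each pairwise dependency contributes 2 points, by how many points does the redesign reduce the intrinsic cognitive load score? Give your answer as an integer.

7

Original: 9 × 1 + 8 × 2 = 9 + 16 = 25.
Redesigned: 8 × 1 + 5 × 2 = 8 + 10 = 18.
Reduction = 25 − 18 = 7.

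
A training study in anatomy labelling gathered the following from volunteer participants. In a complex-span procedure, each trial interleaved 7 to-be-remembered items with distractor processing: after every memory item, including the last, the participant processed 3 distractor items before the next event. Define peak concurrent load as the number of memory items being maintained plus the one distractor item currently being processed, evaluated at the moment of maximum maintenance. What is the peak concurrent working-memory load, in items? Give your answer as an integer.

Maintenance is greatest during the distractor(s) after memory item 7: all 7 memory items are being held.
One distractor item is concurrently being processed.
Peak concurrent load = 7 + 1 = 8 items.

8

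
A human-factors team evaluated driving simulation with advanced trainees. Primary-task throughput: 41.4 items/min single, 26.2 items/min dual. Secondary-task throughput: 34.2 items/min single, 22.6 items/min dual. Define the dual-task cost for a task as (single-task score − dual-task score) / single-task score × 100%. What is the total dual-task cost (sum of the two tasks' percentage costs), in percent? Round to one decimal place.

70.6

Primary cost = (41.4 − 26.2) / 41.4 × 100% = 36.7150%.
Secondary cost = (34.2 − 22.6) / 34.2 × 100% = 33.9181%.
Total = 36.7150% + 33.9181% = 70.6331% ≈ 70.6%.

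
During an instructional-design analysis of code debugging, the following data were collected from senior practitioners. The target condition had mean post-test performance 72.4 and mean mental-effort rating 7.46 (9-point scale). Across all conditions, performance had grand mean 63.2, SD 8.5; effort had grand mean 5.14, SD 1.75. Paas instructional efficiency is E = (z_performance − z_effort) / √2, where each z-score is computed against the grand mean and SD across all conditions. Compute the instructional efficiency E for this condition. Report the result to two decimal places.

-0.17

z_performance = (72.4 − 63.2) / 8.5 = 9.2000 / 8.5 = 1.0824.
z_effort = (7.46 − 5.14) / 1.75 = 2.3200 / 1.75 = 1.3257.
z_P − z_E = 1.0824 − 1.3257 = -0.2433.
E = -0.2433 / √2 = -0.2433 / 1.41421 = -0.1720 ≈ -0.17.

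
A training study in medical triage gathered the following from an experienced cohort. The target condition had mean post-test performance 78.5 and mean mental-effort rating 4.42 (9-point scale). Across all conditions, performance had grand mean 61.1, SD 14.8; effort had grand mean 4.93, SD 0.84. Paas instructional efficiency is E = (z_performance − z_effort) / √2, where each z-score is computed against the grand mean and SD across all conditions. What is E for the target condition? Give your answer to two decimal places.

z_performance = (78.5 − 61.1) / 14.8 = 17.4000 / 14.8 = 1.1757.
z_effort = (4.42 − 4.93) / 0.84 = -0.5100 / 0.84 = -0.6071.
z_P − z_E = 1.1757 − (-0.6071) = 1.7828.
E = 1.7828 / √2 = 1.7828 / 1.41421 = 1.2606 ≈ 1.26.

1.26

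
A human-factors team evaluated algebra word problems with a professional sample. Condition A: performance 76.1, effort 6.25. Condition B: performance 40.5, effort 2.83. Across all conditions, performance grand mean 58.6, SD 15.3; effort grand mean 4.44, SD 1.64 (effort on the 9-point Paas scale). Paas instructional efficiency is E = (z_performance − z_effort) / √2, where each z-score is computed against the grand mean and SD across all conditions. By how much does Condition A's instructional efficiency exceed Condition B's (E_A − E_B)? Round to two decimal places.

0.17

Condition A: z_P = (76.1 − 58.6)/15.3 = 1.1438; z_E = (6.25 − 4.44)/1.64 = 1.1037; E_A = (1.1438 − 1.1037)/√2 = 0.0284.
Condition B: z_P = (40.5 − 58.6)/15.3 = -1.1830; z_E = (2.83 − 4.44)/1.64 = -0.9817; E_B = (-1.1830 − (-0.9817))/√2 = -0.1423.
E_A − E_B = 0.0284 − (-0.1423) = 0.1707 ≈ 0.17.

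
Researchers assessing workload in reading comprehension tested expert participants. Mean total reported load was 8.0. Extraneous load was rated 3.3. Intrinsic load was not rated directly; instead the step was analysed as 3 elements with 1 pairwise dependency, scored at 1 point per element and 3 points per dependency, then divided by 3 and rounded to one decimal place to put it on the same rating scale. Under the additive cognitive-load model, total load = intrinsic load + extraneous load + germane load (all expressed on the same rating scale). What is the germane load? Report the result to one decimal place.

2.7

Intrinsic (element-interactivity): (3 × 1 + 1 × 3) / 3 = 6 / 3 = 2.0000 → 2.0.
germane load = total − intrinsic − extraneous
             = 8.0 − 2.0 − 3.3 = 2.7.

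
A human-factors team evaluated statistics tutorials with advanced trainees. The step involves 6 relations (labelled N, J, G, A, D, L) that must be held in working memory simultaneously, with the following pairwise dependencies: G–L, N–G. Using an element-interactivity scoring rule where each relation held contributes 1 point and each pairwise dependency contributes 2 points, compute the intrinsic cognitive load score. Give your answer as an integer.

10

Count of relations held simultaneously: 6.
Count of pairwise dependencies listed: 2.
Element contribution: 6 × 1 = 6.
Interaction contribution: 2 × 2 = 4.
Intrinsic load = 6 + 4 = 10.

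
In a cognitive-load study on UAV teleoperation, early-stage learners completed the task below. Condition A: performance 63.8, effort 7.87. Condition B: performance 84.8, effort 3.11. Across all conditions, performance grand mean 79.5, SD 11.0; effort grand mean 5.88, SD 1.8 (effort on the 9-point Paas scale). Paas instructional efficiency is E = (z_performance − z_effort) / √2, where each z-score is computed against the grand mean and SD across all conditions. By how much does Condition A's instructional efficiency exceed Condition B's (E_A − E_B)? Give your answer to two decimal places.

Condition A: z_P = (63.8 − 79.5)/11.0 = -1.4273; z_E = (7.87 − 5.88)/1.8 = 1.1056; E_A = (-1.4273 − 1.1056)/√2 = -1.7910.
Condition B: z_P = (84.8 − 79.5)/11.0 = 0.4818; z_E = (3.11 − 5.88)/1.8 = -1.5389; E_B = (0.4818 − (-1.5389))/√2 = 1.4289.
E_A − E_B = -1.7910 − 1.4289 = -3.2199 ≈ -3.22.

-3.22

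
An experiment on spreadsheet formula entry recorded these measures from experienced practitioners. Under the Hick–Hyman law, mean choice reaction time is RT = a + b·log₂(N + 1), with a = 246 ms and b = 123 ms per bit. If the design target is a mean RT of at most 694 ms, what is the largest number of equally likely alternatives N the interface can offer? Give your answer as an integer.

11

Set 246 + 123·log₂(N + 1) ≤ 694.
log₂(N + 1) ≤ (694 − 246) / 123 = 3.6423.
N + 1 ≤ 2^3.6423 = 12.4865.
N ≤ 11.4865, so the largest integer N is 11.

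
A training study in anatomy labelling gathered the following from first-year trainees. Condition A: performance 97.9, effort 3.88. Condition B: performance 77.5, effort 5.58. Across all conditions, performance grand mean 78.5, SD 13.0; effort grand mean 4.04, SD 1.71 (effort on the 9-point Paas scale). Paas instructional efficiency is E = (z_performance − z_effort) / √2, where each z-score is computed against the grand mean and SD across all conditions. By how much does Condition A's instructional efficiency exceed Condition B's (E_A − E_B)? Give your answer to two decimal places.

Condition A: z_P = (97.9 − 78.5)/13.0 = 1.4923; z_E = (3.88 − 4.04)/1.71 = -0.0936; E_A = (1.4923 − (-0.0936))/√2 = 1.1214.
Condition B: z_P = (77.5 − 78.5)/13.0 = -0.0769; z_E = (5.58 − 4.04)/1.71 = 0.9006; E_B = (-0.0769 − 0.9006)/√2 = -0.6912.
E_A − E_B = 1.1214 − (-0.6912) = 1.8126 ≈ 1.81.

1.81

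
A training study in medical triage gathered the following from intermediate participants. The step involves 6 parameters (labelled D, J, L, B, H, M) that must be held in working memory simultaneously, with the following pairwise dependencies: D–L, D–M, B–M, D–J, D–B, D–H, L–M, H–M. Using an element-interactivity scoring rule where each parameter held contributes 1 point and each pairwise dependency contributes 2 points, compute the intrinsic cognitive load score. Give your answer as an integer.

22

Count of parameters held simultaneously: 6.
Count of pairwise dependencies listed: 8.
Element contribution: 6 × 1 = 6.
Interaction contribution: 8 × 2 = 16.
Intrinsic load = 6 + 16 = 22.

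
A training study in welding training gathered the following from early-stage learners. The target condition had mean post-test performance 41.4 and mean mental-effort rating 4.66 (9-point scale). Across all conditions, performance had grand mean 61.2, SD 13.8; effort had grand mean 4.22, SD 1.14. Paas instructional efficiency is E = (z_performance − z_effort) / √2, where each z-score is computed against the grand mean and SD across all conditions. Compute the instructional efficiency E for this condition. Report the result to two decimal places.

-1.29

z_performance = (41.4 − 61.2) / 13.8 = -19.8000 / 13.8 = -1.4348.
z_effort = (4.66 − 4.22) / 1.14 = 0.4400 / 1.14 = 0.3860.
z_P − z_E = -1.4348 − 0.3860 = -1.8208.
E = -1.8208 / √2 = -1.8208 / 1.41421 = -1.2875 ≈ -1.29.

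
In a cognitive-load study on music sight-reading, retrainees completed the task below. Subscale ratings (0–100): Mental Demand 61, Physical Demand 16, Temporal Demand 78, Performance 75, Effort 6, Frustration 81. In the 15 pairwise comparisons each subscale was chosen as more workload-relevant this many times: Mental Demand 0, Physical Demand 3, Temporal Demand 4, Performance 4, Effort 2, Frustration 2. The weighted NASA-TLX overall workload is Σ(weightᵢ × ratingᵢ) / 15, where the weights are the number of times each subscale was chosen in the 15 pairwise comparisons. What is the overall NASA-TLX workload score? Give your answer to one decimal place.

The tallies are the weights (they sum to 15).
Weighted sum = 0·61 + 3·16 + 4·78 + 4·75 + 2·6 + 2·81
            = 0 + 48 + 312 + 300 + 12 + 162 = 834.
Overall workload = 834 / 15 = 55.6000 ≈ 55.6.

55.6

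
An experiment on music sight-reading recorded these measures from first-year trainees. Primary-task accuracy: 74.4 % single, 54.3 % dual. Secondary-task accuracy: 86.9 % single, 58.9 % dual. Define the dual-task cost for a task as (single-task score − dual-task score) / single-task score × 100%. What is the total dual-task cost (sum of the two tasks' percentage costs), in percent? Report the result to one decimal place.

59.2

Primary cost = (74.4 − 54.3) / 74.4 × 100% = 27.0161%.
Secondary cost = (86.9 − 58.9) / 86.9 × 100% = 32.2209%.
Total = 27.0161% + 32.2209% = 59.2370% ≈ 59.2%.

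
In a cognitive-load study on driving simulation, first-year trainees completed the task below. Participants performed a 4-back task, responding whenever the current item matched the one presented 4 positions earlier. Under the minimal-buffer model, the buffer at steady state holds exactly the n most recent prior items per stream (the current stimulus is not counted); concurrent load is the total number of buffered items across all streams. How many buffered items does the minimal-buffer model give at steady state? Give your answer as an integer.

4

The buffer holds the 4 most recent prior items.
Steady-state concurrent load = 4 items.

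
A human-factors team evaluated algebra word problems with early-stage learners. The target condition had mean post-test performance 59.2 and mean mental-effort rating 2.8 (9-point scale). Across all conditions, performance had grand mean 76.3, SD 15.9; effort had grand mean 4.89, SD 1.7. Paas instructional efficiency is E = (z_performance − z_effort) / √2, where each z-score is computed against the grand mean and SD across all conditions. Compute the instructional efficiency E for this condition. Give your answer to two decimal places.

z_performance = (59.2 − 76.3) / 15.9 = -17.1000 / 15.9 = -1.0755.
z_effort = (2.8 − 4.89) / 1.7 = -2.0900 / 1.7 = -1.2294.
z_P − z_E = -1.0755 − (-1.2294) = 0.1539.
E = 0.1539 / √2 = 0.1539 / 1.41421 = 0.1088 ≈ 0.11.

0.11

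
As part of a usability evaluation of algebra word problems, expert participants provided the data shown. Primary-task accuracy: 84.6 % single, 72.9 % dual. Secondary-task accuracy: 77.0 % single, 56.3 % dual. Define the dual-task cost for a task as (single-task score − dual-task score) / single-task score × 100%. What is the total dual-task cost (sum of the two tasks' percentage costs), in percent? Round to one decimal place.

40.7

Primary cost = (84.6 − 72.9) / 84.6 × 100% = 13.8298%.
Secondary cost = (77.0 − 56.3) / 77.0 × 100% = 26.8831%.
Total = 13.8298% + 26.8831% = 40.7129% ≈ 40.7%.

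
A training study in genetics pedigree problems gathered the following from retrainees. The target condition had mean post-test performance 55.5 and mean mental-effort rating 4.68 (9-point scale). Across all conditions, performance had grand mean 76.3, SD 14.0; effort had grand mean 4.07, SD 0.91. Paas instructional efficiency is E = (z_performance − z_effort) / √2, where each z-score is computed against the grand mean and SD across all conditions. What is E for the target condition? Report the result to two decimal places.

-1.52

z_performance = (55.5 − 76.3) / 14.0 = -20.8000 / 14.0 = -1.4857.
z_effort = (4.68 − 4.07) / 0.91 = 0.6100 / 0.91 = 0.6703.
z_P − z_E = -1.4857 − 0.6703 = -2.1560.
E = -2.1560 / √2 = -2.1560 / 1.41421 = -1.5245 ≈ -1.52.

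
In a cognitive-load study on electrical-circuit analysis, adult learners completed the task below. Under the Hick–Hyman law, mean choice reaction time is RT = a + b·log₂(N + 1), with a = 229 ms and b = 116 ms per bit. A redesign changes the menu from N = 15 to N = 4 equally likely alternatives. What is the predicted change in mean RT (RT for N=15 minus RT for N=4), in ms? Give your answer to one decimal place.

RT(15) = 229 + 116·log₂(16) = 229 + 116·4.0000 = 693.0000 ms.
RT(4) = 229 + 116·log₂(5) = 229 + 116·2.3219 = 498.3404 ms.
Difference = 693.0000 − 498.3404 = 194.6596 ≈ 194.7 ms.

194.7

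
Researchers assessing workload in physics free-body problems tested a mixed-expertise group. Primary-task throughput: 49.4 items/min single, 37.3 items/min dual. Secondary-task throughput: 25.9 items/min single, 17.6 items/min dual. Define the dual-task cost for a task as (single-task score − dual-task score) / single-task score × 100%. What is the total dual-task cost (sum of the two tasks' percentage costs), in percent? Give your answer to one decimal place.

Primary cost = (49.4 − 37.3) / 49.4 × 100% = 24.4939%.
Secondary cost = (25.9 − 17.6) / 25.9 × 100% = 32.0463%.
Total = 24.4939% + 32.0463% = 56.5402% ≈ 56.5%.

56.5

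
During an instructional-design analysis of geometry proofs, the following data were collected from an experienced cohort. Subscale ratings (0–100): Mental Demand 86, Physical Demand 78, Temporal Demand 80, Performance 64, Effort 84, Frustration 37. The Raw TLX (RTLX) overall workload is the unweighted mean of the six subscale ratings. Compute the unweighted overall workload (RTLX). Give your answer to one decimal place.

Sum of ratings = 86 + 78 + 80 + 64 + 84 + 37 = 429.
RTLX = 429 / 6 = 71.5000 ≈ 71.5.

71.5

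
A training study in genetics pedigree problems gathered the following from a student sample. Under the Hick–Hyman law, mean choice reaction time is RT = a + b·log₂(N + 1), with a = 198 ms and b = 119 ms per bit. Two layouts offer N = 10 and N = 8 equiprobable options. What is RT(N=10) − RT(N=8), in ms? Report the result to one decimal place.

34.5

RT(10) = 198 + 119·log₂(11) = 198 + 119·3.4594 = 609.6686 ms.
RT(8) = 198 + 119·log₂(9) = 198 + 119·3.1699 = 575.2181 ms.
Difference = 609.6686 − 575.2181 = 34.4505 ≈ 34.5 ms.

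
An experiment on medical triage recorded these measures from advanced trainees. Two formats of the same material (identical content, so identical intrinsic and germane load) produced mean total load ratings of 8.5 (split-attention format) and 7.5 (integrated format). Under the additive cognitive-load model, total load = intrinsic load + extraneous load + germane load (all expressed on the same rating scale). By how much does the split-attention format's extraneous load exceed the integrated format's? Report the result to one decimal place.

Intrinsic and germane load are equal across formats, so the difference in total load equals the difference in extraneous load.
Extraneous-load difference = 8.5 − 7.5 = 1.0.

1.0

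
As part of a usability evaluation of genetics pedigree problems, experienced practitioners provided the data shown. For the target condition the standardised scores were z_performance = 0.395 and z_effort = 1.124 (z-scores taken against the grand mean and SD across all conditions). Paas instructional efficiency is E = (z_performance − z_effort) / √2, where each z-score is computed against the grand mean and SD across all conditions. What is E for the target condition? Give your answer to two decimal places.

-0.52

z_P − z_E = 0.395 − 1.124 = -0.7290.
E = -0.7290 / √2 = -0.7290 / 1.41421 = -0.5155 ≈ -0.52.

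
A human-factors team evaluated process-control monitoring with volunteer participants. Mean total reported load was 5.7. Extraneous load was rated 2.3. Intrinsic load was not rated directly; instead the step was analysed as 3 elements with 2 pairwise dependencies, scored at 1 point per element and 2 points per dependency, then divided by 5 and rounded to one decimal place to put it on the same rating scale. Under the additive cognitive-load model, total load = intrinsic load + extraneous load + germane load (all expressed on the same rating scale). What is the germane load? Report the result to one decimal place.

2.0

Intrinsic (element-interactivity): (3 × 1 + 2 × 2) / 5 = 7 / 5 = 1.4000 → 1.4.
germane load = total − intrinsic − extraneous
             = 5.7 − 1.4 − 2.3 = 2.0.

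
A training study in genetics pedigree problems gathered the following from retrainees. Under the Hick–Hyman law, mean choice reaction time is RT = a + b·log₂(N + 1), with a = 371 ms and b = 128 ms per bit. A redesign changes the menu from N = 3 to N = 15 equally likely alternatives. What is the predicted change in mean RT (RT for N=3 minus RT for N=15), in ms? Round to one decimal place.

RT(3) = 371 + 128·log₂(4) = 371 + 128·2.0000 = 627.0000 ms.
RT(15) = 371 + 128·log₂(16) = 371 + 128·4.0000 = 883.0000 ms.
Difference = 627.0000 − 883.0000 = -256.0000 ≈ -256.0 ms.

-256.0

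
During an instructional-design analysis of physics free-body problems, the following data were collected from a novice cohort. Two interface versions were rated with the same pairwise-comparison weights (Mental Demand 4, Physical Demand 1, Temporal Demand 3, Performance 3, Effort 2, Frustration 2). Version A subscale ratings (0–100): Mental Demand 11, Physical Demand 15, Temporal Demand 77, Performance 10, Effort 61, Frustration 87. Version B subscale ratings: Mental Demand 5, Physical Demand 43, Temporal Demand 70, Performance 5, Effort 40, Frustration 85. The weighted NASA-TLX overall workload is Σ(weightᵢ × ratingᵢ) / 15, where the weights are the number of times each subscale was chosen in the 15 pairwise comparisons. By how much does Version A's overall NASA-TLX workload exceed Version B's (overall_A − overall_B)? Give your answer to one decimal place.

5.2

Version A weighted sum = 4·11 + 1·15 + 3·77 + 3·10 + 2·61 + 2·87 = 44 + 15 + 231 + 30 + 122 + 174 = 616; overall_A = 616/15 = 41.0667.
Version B weighted sum = 4·5 + 1·43 + 3·70 + 3·5 + 2·40 + 2·85 = 20 + 43 + 210 + 15 + 80 + 170 = 538; overall_B = 538/15 = 35.8667.
Difference = 41.0667 − 35.8667 = 5.2000 ≈ 5.2.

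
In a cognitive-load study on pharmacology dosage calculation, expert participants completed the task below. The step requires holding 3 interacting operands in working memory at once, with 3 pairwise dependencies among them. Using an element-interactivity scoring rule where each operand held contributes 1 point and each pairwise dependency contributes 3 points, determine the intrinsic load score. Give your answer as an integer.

Element contribution: 3 × 1 = 3.
Interaction contribution: 3 × 3 = 9.
Intrinsic load = 3 + 9 = 12.

12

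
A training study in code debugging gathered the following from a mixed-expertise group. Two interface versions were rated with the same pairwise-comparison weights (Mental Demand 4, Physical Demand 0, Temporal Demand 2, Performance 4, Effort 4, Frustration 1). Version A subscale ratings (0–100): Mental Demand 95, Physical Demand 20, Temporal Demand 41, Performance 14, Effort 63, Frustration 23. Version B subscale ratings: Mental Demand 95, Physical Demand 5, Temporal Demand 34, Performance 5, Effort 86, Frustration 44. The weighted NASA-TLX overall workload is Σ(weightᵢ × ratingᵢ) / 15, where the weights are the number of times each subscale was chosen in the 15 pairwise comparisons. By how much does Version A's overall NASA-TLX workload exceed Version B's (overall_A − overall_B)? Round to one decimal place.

-4.2

Version A weighted sum = 4·95 + 0·20 + 2·41 + 4·14 + 4·63 + 1·23 = 380 + 0 + 82 + 56 + 252 + 23 = 793; overall_A = 793/15 = 52.8667.
Version B weighted sum = 4·95 + 0·5 + 2·34 + 4·5 + 4·86 + 1·44 = 380 + 0 + 68 + 20 + 344 + 44 = 856; overall_B = 856/15 = 57.0667.
Difference = 52.8667 − 57.0667 = -4.2000 ≈ -4.2.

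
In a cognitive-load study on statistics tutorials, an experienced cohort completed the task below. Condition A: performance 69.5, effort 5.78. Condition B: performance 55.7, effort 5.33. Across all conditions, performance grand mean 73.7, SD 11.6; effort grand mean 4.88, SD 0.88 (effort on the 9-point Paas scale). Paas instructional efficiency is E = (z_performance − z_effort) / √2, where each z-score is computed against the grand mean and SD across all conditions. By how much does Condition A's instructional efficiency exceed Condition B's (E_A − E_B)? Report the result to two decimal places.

0.48

Condition A: z_P = (69.5 − 73.7)/11.6 = -0.3621; z_E = (5.78 − 4.88)/0.88 = 1.0227; E_A = (-0.3621 − 1.0227)/√2 = -0.9792.
Condition B: z_P = (55.7 − 73.7)/11.6 = -1.5517; z_E = (5.33 − 4.88)/0.88 = 0.5114; E_B = (-1.5517 − 0.5114)/√2 = -1.4588.
E_A − E_B = -0.9792 − (-1.4588) = 0.4796 ≈ 0.48.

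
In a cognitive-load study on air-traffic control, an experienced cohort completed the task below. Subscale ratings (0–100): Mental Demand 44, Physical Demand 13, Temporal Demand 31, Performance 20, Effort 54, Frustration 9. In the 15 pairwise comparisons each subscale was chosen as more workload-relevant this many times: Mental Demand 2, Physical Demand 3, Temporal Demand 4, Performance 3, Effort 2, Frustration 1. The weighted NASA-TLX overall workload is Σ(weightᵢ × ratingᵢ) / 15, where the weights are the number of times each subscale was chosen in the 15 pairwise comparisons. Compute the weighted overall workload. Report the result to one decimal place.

The tallies are the weights (they sum to 15).
Weighted sum = 2·44 + 3·13 + 4·31 + 3·20 + 2·54 + 1·9
            = 88 + 39 + 124 + 60 + 108 + 9 = 428.
Overall workload = 428 / 15 = 28.5333 ≈ 28.5.

28.5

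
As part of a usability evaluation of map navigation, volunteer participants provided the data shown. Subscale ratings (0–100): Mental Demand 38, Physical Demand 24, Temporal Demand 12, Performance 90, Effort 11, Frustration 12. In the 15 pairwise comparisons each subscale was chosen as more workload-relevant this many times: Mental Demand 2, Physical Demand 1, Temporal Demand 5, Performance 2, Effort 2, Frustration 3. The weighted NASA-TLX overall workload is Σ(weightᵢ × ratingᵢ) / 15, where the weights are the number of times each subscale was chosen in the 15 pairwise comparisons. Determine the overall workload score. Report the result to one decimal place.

26.5

The tallies are the weights (they sum to 15).
Weighted sum = 2·38 + 1·24 + 5·12 + 2·90 + 2·11 + 3·12
            = 76 + 24 + 60 + 180 + 22 + 36 = 398.
Overall workload = 398 / 15 = 26.5333 ≈ 26.5.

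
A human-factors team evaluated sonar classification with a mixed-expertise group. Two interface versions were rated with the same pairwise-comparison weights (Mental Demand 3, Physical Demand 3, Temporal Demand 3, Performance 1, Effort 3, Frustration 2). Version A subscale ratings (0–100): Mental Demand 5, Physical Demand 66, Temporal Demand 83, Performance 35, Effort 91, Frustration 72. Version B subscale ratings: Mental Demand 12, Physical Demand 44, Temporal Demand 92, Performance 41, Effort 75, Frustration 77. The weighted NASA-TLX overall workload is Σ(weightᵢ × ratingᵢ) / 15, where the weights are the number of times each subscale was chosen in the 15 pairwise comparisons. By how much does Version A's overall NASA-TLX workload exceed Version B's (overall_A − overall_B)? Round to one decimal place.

3.3

Version A weighted sum = 3·5 + 3·66 + 3·83 + 1·35 + 3·91 + 2·72 = 15 + 198 + 249 + 35 + 273 + 144 = 914; overall_A = 914/15 = 60.9333.
Version B weighted sum = 3·12 + 3·44 + 3·92 + 1·41 + 3·75 + 2·77 = 36 + 132 + 276 + 41 + 225 + 154 = 864; overall_B = 864/15 = 57.6000.
Difference = 60.9333 − 57.6000 = 3.3333 ≈ 3.3.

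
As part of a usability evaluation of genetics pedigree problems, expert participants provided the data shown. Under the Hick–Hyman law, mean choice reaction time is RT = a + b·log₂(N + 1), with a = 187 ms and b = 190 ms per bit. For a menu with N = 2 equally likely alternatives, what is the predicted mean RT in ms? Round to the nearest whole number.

log₂(2 + 1) = log₂(3) = 1.5850.
RT = 187 + 190 × 1.5850 = 187 + 301.1500 = 488.1500 ms.
≈ 488 ms.

488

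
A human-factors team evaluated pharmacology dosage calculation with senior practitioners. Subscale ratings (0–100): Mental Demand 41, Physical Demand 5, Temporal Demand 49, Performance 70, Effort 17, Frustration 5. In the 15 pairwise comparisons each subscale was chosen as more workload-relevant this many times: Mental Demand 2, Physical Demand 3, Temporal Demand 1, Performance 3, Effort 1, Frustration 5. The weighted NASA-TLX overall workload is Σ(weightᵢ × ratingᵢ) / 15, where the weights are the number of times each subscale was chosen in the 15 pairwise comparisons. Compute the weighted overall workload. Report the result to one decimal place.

26.5

The tallies are the weights (they sum to 15).
Weighted sum = 2·41 + 3·5 + 1·49 + 3·70 + 1·17 + 5·5
            = 82 + 15 + 49 + 210 + 17 + 25 = 398.
Overall workload = 398 / 15 = 26.5333 ≈ 26.5.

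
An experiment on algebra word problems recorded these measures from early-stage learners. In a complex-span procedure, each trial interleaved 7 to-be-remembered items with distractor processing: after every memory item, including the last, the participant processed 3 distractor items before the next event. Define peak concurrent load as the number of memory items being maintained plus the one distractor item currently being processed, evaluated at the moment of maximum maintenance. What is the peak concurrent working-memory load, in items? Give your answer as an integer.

Maintenance is greatest during the distractor(s) after memory item 7: all 7 memory items are being held.
One distractor item is concurrently being processed.
Peak concurrent load = 7 + 1 = 8 items.

8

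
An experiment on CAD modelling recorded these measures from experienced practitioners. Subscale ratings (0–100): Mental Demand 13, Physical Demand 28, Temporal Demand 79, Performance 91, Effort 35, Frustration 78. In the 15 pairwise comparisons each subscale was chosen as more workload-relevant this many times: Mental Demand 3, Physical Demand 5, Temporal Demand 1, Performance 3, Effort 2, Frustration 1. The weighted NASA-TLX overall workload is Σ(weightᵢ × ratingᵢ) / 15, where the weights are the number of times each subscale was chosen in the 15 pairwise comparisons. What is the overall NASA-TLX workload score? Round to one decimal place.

The tallies are the weights (they sum to 15).
Weighted sum = 3·13 + 5·28 + 1·79 + 3·91 + 2·35 + 1·78
            = 39 + 140 + 79 + 273 + 70 + 78 = 679.
Overall workload = 679 / 15 = 45.2667 ≈ 45.3.

45.3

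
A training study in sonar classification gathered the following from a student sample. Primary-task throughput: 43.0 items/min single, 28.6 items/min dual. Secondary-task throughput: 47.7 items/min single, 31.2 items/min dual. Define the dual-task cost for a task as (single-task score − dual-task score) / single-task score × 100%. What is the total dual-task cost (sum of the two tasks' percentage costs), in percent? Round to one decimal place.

Primary cost = (43.0 − 28.6) / 43.0 × 100% = 33.4884%.
Secondary cost = (47.7 − 31.2) / 47.7 × 100% = 34.5912%.
Total = 33.4884% + 34.5912% = 68.0796% ≈ 68.1%.

68.1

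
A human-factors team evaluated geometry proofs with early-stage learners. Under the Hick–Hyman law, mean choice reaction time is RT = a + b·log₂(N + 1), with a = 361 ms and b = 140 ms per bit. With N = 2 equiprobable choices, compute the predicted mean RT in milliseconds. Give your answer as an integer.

log₂(2 + 1) = log₂(3) = 1.5850.
RT = 361 + 140 × 1.5850 = 361 + 221.9000 = 582.9000 ms.
≈ 583 ms.

583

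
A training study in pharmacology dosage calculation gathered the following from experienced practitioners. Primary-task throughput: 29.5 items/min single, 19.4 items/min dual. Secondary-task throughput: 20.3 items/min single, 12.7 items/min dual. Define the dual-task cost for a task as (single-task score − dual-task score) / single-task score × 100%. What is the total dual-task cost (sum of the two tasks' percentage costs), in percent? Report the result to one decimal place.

71.7

Primary cost = (29.5 − 19.4) / 29.5 × 100% = 34.2373%.
Secondary cost = (20.3 − 12.7) / 20.3 × 100% = 37.4384%.
Total = 34.2373% + 37.4384% = 71.6757% ≈ 71.7%.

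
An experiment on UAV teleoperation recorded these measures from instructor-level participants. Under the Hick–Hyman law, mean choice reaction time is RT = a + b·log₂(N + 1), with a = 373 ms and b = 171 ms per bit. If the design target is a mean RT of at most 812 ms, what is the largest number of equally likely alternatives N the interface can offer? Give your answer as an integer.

4

Set 373 + 171·log₂(N + 1) ≤ 812.
log₂(N + 1) ≤ (812 − 373) / 171 = 2.5673.
N + 1 ≤ 2^2.5673 = 5.9270.
N ≤ 4.9270, so the largest integer N is 4.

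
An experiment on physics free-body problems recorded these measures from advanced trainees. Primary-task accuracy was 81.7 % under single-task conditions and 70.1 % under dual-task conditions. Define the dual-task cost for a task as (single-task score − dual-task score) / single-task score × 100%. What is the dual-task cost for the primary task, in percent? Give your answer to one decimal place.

Cost = (81.7 − 70.1) / 81.7 × 100%
     = 11.6000 / 81.7 × 100% = 14.1983%.
≈ 14.2%.

14.2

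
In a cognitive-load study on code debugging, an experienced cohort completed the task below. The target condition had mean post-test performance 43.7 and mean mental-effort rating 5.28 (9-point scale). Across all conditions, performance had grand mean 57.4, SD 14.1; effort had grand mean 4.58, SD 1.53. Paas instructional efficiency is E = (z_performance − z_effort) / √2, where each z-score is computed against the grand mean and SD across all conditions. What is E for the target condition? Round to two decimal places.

-1.01

z_performance = (43.7 − 57.4) / 14.1 = -13.7000 / 14.1 = -0.9716.
z_effort = (5.28 − 4.58) / 1.53 = 0.7000 / 1.53 = 0.4575.
z_P − z_E = -0.9716 − 0.4575 = -1.4291.
E = -1.4291 / √2 = -1.4291 / 1.41421 = -1.0105 ≈ -1.01.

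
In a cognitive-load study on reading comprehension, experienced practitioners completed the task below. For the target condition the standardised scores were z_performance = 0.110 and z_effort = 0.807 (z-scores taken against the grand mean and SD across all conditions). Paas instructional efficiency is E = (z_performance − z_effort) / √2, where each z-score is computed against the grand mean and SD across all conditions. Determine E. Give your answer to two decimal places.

z_P − z_E = 0.110 − 0.807 = -0.6970.
E = -0.6970 / √2 = -0.6970 / 1.41421 = -0.4929 ≈ -0.49.

-0.49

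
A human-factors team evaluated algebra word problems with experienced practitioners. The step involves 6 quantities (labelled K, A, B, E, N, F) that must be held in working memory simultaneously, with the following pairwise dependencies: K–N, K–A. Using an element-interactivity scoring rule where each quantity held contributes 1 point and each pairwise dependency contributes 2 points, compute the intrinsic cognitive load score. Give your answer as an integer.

Count of quantities held simultaneously: 6.
Count of pairwise dependencies listed: 2.
Element contribution: 6 × 1 = 6.
Interaction contribution: 2 × 2 = 4.
Intrinsic load = 6 + 4 = 10.

10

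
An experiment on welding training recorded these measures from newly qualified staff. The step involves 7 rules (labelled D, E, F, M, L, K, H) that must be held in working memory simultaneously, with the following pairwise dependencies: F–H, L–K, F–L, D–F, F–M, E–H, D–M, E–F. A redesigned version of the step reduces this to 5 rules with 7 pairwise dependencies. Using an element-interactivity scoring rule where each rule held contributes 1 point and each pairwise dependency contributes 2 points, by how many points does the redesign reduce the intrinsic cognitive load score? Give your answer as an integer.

4

Original: 7 × 1 + 8 × 2 = 7 + 16 = 23.
Redesigned: 5 × 1 + 7 × 2 = 5 + 14 = 19.
Reduction = 23 − 19 = 4.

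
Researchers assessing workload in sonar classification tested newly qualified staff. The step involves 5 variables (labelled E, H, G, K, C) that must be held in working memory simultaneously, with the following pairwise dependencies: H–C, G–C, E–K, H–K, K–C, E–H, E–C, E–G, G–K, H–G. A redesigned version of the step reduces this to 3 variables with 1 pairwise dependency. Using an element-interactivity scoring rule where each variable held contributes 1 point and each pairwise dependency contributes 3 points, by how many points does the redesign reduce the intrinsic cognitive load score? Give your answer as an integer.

Original: 5 × 1 + 10 × 3 = 5 + 30 = 35.
Redesigned: 3 × 1 + 1 × 3 = 3 + 3 = 6.
Reduction = 35 − 6 = 29.

29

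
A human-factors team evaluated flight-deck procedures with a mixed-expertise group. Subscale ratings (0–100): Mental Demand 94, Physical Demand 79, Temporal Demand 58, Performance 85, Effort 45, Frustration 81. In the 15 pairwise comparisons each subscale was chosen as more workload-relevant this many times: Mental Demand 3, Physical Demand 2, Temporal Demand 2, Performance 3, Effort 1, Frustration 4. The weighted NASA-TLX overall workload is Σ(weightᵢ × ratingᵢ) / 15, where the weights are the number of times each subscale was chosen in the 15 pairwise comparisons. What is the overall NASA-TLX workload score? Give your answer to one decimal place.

78.7

The tallies are the weights (they sum to 15).
Weighted sum = 3·94 + 2·79 + 2·58 + 3·85 + 1·45 + 4·81
            = 282 + 158 + 116 + 255 + 45 + 324 = 1180.
Overall workload = 1180 / 15 = 78.6667 ≈ 78.7.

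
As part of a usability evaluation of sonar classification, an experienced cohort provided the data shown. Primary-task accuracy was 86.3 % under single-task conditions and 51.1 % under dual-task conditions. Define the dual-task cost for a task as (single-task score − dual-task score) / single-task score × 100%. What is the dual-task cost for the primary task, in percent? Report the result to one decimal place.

40.8

Cost = (86.3 − 51.1) / 86.3 × 100%
     = 35.2000 / 86.3 × 100% = 40.7879%.
≈ 40.8%.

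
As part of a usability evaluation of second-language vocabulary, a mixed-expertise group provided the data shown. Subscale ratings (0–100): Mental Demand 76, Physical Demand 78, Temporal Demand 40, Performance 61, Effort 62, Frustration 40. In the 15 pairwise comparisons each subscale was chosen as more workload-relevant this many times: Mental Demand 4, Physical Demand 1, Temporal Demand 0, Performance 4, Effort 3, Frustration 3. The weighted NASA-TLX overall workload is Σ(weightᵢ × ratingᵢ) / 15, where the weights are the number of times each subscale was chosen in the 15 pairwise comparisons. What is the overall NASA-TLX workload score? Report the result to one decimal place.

The tallies are the weights (they sum to 15).
Weighted sum = 4·76 + 1·78 + 0·40 + 4·61 + 3·62 + 3·40
            = 304 + 78 + 0 + 244 + 186 + 120 = 932.
Overall workload = 932 / 15 = 62.1333 ≈ 62.1.

62.1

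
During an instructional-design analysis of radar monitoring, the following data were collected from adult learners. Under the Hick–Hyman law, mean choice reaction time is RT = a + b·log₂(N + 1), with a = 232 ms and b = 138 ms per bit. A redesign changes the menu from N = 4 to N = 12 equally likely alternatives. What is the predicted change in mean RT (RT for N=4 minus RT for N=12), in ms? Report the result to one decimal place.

RT(4) = 232 + 138·log₂(5) = 232 + 138·2.3219 = 552.4222 ms.
RT(12) = 232 + 138·log₂(13) = 232 + 138·3.7004 = 742.6552 ms.
Difference = 552.4222 − 742.6552 = -190.2330 ≈ -190.2 ms.

-190.2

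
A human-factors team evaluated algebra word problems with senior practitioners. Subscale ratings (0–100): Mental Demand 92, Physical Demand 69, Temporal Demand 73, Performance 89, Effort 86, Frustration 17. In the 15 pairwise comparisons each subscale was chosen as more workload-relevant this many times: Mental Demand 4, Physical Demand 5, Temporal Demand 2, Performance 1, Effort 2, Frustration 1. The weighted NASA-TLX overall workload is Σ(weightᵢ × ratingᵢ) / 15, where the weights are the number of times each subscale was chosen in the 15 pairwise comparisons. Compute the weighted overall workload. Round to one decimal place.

75.8

The tallies are the weights (they sum to 15).
Weighted sum = 4·92 + 5·69 + 2·73 + 1·89 + 2·86 + 1·17
            = 368 + 345 + 146 + 89 + 172 + 17 = 1137.
Overall workload = 1137 / 15 = 75.8000 ≈ 75.8.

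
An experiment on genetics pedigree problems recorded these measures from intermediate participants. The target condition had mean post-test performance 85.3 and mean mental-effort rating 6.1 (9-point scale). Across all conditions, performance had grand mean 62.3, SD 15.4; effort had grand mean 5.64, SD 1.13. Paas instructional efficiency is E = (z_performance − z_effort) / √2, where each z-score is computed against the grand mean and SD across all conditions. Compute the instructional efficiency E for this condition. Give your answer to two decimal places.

z_performance = (85.3 − 62.3) / 15.4 = 23.0000 / 15.4 = 1.4935.
z_effort = (6.1 − 5.64) / 1.13 = 0.4600 / 1.13 = 0.4071.
z_P − z_E = 1.4935 − 0.4071 = 1.0864.
E = 1.0864 / √2 = 1.0864 / 1.41421 = 0.7682 ≈ 0.77.

0.77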